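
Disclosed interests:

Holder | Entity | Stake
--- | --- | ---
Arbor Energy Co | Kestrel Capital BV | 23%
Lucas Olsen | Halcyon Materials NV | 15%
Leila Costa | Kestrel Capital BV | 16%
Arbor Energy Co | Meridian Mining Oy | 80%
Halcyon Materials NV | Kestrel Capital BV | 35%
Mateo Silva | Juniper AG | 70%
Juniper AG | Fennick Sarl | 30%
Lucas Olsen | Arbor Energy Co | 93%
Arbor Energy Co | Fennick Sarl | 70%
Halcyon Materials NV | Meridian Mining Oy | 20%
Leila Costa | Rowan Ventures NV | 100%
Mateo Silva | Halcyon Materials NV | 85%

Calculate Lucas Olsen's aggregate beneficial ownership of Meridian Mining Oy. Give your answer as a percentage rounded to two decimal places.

77.40%

Lucas reaches Meridian along 2 paths.
Via Arbor: 93% × 80% = 74.4%.
Via Halcyon: 15% × 20% = 3%.
Total: 74.4% + 3% = 77.4%.
Rounded: 77.40%.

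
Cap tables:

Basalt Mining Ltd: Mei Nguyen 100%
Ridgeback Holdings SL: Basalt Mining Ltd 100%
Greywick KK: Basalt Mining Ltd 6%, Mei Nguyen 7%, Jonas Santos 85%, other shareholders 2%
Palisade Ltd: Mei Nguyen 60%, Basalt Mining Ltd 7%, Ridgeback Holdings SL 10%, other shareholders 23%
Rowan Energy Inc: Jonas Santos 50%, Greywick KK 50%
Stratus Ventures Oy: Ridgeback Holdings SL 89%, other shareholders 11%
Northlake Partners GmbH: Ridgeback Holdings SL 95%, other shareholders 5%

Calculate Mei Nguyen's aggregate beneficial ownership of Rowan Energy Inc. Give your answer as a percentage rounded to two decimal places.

6.50%

Mei reaches Rowan along 2 paths.
Via Basalt → Greywick: 100% × 6% × 50% = 3%.
Via Greywick: 7% × 50% = 3.5%.
Total: 3% + 3.5% = 6.5%.
Rounded: 6.50%.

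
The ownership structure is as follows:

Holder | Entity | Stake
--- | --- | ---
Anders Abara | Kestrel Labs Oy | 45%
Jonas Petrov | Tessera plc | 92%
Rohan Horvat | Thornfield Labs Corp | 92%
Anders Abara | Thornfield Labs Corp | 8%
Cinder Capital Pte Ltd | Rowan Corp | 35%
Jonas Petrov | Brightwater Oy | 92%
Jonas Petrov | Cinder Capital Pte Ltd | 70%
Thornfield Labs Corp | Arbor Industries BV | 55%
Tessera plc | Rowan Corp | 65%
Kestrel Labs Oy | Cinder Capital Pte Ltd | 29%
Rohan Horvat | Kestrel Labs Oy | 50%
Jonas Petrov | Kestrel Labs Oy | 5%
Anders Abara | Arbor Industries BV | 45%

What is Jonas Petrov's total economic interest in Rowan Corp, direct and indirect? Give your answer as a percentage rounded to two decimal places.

Jonas reaches Rowan along 3 paths.
Via Cinder: 70% × 35% = 24.5%.
Via Kestrel → Cinder: 5% × 29% × 35% = 0.5075%.
Via Tessera: 92% × 65% = 59.8%.
Total: 24.5% + 0.5075% + 59.8% = 84.8075%.
Rounded: 84.81%.

84.81%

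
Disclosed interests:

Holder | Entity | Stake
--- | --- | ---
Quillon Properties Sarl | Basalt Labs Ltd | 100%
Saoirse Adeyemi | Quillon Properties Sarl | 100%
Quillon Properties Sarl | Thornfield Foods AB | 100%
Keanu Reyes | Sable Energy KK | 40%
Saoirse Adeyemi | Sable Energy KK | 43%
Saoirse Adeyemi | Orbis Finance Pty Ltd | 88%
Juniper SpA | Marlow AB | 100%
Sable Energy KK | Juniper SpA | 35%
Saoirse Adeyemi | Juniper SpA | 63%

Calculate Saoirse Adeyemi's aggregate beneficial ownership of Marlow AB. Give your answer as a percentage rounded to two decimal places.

78.05%

Saoirse reaches Marlow along 2 paths.
Via Juniper: 63% × 100% = 63%.
Via Sable → Juniper: 43% × 35% × 100% = 15.05%.
Total: 63% + 15.05% = 78.05%.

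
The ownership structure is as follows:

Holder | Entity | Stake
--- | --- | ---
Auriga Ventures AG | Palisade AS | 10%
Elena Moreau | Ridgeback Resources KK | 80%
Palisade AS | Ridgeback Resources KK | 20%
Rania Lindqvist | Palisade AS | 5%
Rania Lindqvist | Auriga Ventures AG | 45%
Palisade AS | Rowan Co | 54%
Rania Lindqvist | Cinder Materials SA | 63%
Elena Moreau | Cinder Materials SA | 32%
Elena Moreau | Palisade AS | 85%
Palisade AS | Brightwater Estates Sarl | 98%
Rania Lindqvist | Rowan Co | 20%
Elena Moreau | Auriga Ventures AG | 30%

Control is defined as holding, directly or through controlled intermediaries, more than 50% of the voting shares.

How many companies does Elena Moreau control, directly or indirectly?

4

Elena holds 85% of Palisade, so Elena controls Palisade.
Palisade holds 54% of Rowan, so Elena controls Rowan.
Palisade holds 98% of Brightwater, so Elena controls Brightwater.
Palisade and Elena together hold 20% + 80% = 100% of Ridgeback, so Elena controls Ridgeback.
No other company's threshold is met.
Elena controls 4 companies.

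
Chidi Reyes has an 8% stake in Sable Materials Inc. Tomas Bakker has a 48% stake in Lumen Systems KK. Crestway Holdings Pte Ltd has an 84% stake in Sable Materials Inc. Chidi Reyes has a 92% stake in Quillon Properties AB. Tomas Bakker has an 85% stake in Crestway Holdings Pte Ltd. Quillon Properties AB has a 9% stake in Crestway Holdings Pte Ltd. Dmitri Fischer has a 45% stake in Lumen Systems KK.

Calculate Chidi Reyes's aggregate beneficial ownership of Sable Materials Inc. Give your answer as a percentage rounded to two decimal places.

Chidi reaches Sable along 2 paths.
Via Quillon → Crestway: 92% × 9% × 84% = 6.9552%.
Direct stake: 8% = 8%.
Total: 6.9552% + 8% = 14.9552%.
Rounded: 14.96%.

14.96%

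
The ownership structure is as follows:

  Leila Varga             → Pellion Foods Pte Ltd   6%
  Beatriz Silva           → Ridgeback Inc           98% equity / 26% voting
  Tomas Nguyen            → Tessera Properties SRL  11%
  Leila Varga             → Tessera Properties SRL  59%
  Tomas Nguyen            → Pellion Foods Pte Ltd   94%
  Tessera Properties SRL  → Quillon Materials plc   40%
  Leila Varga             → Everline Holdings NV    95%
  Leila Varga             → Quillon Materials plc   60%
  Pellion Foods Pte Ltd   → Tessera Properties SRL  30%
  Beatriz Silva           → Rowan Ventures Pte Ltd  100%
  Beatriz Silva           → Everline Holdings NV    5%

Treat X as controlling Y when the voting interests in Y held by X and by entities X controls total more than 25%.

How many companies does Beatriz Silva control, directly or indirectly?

Beatriz holds 100% of Rowan, so Beatriz controls Rowan.
Beatriz holds 26% of Ridgeback, so Beatriz controls Ridgeback.
No other company's threshold is met.
Beatriz controls 2 companies.

2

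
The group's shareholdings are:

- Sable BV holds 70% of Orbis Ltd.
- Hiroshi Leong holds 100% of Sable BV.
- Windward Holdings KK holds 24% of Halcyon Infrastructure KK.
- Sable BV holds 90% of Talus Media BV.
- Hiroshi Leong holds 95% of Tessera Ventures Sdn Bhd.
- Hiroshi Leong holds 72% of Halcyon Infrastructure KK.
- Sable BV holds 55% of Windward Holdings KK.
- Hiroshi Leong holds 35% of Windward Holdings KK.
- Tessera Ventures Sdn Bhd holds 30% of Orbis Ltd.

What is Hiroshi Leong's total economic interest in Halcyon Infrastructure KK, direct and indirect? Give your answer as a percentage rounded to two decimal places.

93.60%

Hiroshi reaches Halcyon along 3 paths.
Via Sable → Windward: 100% × 55% × 24% = 13.2%.
Via Windward: 35% × 24% = 8.4%.
Direct stake: 72% = 72%.
Total: 13.2% + 8.4% + 72% = 93.6%.
Rounded: 93.60%.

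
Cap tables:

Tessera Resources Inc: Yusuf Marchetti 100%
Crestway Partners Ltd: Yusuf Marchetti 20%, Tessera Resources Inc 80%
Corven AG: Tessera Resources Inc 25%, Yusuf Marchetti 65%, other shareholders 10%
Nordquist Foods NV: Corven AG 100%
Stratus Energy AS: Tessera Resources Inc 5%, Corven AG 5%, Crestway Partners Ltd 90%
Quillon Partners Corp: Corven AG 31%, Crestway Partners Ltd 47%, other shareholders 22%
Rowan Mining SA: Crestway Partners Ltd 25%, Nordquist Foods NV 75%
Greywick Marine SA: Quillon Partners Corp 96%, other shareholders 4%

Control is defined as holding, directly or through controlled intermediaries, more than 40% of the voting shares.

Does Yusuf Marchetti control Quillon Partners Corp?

Yusuf holds 100% of Tessera, so Yusuf controls Tessera.
Yusuf and Tessera together hold 20% + 80% = 100% of Crestway, so Yusuf controls Crestway.
Tessera and Yusuf together hold 25% + 65% = 90% of Corven, so Yusuf controls Corven.
Corven and Crestway together hold 31% + 47% = 78% of Quillon, so Yusuf controls Quillon.

Yes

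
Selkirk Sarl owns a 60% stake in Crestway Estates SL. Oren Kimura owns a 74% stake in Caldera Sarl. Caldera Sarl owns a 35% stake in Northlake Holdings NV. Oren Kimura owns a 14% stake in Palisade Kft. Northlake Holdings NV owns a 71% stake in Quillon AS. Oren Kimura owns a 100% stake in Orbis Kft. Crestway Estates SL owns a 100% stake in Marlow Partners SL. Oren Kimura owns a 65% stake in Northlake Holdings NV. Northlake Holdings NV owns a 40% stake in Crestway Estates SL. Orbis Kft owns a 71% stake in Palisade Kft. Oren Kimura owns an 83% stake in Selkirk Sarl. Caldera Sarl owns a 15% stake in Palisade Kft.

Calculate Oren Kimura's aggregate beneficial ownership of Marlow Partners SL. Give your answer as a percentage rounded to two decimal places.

Oren reaches Marlow along 3 paths.
Via Selkirk → Crestway: 83% × 60% × 100% = 49.8%.
Via Caldera → Northlake → Crestway: 74% × 35% × 40% × 100% = 10.36%.
Via Northlake → Crestway: 65% × 40% × 100% = 26%.
Total: 49.8% + 10.36% + 26% = 86.16%.

86.16%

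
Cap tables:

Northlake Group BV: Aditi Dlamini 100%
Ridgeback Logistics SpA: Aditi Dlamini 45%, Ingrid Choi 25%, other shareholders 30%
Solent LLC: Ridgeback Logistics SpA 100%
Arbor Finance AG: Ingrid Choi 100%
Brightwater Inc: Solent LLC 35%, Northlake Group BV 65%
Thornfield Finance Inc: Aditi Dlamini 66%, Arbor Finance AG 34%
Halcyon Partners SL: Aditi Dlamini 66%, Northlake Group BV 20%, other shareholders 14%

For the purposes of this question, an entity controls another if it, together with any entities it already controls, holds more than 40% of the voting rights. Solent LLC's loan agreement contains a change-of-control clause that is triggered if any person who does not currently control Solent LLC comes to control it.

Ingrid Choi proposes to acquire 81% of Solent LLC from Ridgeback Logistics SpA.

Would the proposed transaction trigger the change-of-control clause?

The purchase adds only to Ingrid's holdings (Ridgeback's stake shrinks), so Ingrid is the only person who could newly come to control Solent.
Ingrid holds 100% of Arbor, so Ingrid controls Arbor.
Neither Ingrid nor any entity Ingrid controls holds any voting interest in Solent.
So before the transaction, Ingrid does not control Solent.
After the purchase, Ingrid holds 81% of Solent directly, and Ridgeback's stake falls to 19%.
Ingrid holds 81% of Solent, so Ingrid controls Solent.
Ingrid did not control Solent before and does after, so the clause is triggered.

Yes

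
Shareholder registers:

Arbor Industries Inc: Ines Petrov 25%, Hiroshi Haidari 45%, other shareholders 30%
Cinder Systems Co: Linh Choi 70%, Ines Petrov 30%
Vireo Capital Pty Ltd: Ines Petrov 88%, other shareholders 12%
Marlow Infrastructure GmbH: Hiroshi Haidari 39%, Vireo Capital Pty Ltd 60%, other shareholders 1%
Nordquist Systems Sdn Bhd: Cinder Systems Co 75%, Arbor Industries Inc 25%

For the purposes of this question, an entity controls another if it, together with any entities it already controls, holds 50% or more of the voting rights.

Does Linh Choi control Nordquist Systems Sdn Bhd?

Linh holds 70% of Cinder, so Linh controls Cinder.
Cinder holds 75% of Nordquist, so Linh controls Nordquist.

Yes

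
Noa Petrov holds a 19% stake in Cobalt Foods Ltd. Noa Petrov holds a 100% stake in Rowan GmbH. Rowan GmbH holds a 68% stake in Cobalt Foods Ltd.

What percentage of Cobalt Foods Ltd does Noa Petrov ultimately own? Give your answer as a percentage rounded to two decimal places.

Noa reaches Cobalt along 2 paths.
Direct stake: 19% = 19%.
Via Rowan: 100% × 68% = 68%.
Total: 19% + 68% = 87%.
Rounded: 87.00%.

87.00%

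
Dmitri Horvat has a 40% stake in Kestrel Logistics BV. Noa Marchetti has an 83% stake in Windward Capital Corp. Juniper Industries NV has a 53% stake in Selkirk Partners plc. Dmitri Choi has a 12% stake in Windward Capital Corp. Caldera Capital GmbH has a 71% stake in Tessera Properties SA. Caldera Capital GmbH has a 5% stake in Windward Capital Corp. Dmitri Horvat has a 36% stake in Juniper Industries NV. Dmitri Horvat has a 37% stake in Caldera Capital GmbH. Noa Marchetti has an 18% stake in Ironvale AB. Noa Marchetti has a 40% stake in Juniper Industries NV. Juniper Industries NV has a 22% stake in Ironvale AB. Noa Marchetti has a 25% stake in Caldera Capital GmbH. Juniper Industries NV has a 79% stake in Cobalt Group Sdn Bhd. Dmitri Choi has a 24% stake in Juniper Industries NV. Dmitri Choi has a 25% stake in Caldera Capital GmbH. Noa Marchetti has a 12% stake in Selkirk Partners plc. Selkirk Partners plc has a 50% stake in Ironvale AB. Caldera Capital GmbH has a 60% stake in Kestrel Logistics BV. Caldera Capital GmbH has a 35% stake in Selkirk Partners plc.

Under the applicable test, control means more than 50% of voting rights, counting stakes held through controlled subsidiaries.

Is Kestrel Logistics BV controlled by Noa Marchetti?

Noa holds 83% of Windward, so Noa controls Windward.
Neither Noa nor any entity Noa controls holds any voting interest in Kestrel.
So Noa does not control Kestrel.

No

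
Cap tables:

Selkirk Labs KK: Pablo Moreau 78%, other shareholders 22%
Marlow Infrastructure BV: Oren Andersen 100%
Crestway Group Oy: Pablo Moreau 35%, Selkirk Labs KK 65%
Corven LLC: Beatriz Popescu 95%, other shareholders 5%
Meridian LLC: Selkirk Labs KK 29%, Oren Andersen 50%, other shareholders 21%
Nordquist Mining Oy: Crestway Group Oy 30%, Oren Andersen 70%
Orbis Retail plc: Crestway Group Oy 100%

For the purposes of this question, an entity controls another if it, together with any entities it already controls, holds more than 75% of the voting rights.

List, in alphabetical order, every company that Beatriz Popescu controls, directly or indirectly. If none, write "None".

Corven LLC

Beatriz holds 95% of Corven, so Beatriz controls Corven.
No other company's threshold is met.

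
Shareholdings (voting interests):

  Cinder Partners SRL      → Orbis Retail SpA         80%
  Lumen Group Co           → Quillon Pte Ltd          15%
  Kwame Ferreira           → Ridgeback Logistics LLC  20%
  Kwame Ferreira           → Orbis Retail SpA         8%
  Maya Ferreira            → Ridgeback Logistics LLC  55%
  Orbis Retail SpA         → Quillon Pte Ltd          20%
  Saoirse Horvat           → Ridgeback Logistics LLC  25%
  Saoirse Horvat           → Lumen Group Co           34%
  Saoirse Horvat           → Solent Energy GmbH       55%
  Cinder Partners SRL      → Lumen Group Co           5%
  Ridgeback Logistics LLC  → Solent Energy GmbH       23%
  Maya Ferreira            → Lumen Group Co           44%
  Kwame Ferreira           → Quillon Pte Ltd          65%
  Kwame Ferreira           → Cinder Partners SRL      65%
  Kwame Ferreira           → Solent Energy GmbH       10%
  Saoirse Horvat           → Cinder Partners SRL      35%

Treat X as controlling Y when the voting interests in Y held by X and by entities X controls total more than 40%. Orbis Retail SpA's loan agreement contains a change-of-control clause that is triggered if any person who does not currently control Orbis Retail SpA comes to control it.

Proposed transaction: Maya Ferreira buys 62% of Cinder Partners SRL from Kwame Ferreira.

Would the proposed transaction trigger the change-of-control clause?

The purchase adds only to Maya's holdings (Kwame's stake shrinks), so Maya is the only person who could newly come to control Orbis.
Maya holds 55% of Ridgeback, so Maya controls Ridgeback.
Maya holds 44% of Lumen, so Maya controls Lumen.
Neither Maya nor any entity Maya controls holds any voting interest in Orbis.
So before the transaction, Maya does not control Orbis.
After the purchase, Maya holds 62% of Cinder directly, and Kwame's stake falls to 3%.
Maya holds 62% of Cinder, so Maya controls Cinder.
Cinder holds 80% of Orbis, so Maya controls Orbis.
Maya did not control Orbis before and does after, so the clause is triggered.

Yes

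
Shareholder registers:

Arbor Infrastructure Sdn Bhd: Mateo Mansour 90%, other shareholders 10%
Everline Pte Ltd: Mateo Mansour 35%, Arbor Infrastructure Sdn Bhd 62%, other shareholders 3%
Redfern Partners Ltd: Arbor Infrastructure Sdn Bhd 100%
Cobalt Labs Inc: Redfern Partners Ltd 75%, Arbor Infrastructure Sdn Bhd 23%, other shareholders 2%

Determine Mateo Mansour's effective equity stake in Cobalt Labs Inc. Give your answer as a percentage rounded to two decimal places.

Mateo reaches Cobalt along 2 paths.
Via Arbor → Redfern: 90% × 100% × 75% = 67.5%.
Via Arbor: 90% × 23% = 20.7%.
Total: 67.5% + 20.7% = 88.2%.
Rounded: 88.20%.

88.20%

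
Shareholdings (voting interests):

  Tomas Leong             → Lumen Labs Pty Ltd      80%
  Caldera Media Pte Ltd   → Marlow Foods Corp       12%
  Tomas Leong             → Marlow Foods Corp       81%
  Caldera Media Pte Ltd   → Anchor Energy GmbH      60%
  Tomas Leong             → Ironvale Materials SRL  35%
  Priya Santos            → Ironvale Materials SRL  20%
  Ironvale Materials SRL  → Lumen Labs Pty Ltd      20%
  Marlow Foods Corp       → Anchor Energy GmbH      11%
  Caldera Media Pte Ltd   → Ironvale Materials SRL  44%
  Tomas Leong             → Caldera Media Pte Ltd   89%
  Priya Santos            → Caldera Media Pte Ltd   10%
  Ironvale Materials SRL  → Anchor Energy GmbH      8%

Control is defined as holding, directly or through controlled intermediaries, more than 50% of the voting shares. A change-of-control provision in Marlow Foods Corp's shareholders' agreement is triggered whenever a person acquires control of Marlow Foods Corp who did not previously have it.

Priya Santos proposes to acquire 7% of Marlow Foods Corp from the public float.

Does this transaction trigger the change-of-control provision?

The purchase changes only Priya's holdings, so Priya is the only person who could newly come to control Marlow.
Priya's largest direct stake is 20% in Ironvale, which does not meet the threshold, so Priya controls no company.
Neither Priya nor any entity Priya controls holds any voting interest in Marlow.
So before the transaction, Priya does not control Marlow.
After the purchase, Priya holds 7% of Marlow directly.
After the transaction, Priya's side holds 7% of Marlow, not > 50%, so Priya still does not control Marlow.
No new person acquires control, so the clause is not triggered.

No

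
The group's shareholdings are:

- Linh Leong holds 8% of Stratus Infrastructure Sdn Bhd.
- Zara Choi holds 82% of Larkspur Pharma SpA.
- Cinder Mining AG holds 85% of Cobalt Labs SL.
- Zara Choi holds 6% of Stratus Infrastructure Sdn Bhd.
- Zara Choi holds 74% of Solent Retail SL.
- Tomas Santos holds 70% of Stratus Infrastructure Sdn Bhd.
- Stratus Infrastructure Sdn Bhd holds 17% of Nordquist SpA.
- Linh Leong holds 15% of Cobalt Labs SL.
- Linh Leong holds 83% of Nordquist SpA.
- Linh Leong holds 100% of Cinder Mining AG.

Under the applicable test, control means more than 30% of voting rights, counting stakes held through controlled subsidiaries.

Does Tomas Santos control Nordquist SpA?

Tomas holds 70% of Stratus, so Tomas controls Stratus.
In Nordquist, Tomas's side holds only 17%, not > 30%.
So Tomas does not control Nordquist.

No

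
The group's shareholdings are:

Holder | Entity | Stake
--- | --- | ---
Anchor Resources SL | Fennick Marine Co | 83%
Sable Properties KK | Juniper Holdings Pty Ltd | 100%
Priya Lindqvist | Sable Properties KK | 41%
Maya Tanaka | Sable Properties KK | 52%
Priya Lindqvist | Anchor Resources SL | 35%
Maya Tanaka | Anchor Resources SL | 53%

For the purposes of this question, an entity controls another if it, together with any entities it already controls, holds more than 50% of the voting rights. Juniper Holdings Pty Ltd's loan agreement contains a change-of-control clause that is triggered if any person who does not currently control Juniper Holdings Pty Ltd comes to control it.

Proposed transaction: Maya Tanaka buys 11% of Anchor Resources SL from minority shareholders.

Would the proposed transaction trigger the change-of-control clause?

The purchase changes only Maya's holdings, so Maya is the only person who could newly come to control Juniper.
Maya holds 52% of Sable, so Maya controls Sable.
Sable holds 100% of Juniper, so Maya controls Juniper.
So Maya already controls Juniper before the transaction.
After the purchase, Maya's direct stake in Anchor rises to 53% + 11% = 64%.
Maya controlled Juniper already, so this is not a new person acquiring control; every other person's position is unchanged or reduced.
No new person acquires control, so the clause is not triggered.

No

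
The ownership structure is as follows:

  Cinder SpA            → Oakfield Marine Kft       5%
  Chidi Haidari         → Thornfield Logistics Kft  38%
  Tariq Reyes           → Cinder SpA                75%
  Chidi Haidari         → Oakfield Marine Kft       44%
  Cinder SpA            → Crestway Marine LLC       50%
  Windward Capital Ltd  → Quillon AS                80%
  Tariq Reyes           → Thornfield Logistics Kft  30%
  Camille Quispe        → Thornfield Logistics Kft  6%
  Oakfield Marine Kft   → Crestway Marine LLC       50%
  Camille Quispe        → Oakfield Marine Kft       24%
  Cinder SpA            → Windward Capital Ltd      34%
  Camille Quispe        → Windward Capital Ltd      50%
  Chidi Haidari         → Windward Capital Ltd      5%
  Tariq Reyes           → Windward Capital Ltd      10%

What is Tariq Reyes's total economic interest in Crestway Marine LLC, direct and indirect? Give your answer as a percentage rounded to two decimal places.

39.38%

Tariq reaches Crestway along 2 paths.
Via Cinder → Oakfield: 75% × 5% × 50% = 1.875%.
Via Cinder: 75% × 50% = 37.5%.
Total: 1.875% + 37.5% = 39.375%.
Rounded: 39.38%.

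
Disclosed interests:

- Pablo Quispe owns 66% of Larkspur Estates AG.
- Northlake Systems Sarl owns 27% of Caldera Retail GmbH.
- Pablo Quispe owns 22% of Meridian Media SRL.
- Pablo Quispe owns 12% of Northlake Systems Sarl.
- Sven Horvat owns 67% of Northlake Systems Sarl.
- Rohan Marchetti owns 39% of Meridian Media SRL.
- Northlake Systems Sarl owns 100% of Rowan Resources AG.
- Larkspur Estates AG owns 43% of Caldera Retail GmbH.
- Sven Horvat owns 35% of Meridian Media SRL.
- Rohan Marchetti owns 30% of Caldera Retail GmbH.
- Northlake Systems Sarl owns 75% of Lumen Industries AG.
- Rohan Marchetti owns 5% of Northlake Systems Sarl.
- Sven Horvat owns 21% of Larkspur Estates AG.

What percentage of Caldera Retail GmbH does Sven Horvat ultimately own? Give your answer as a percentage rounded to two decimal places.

Sven reaches Caldera along 2 paths.
Via Northlake: 67% × 27% = 18.09%.
Via Larkspur: 21% × 43% = 9.03%.
Total: 18.09% + 9.03% = 27.12%.

27.12%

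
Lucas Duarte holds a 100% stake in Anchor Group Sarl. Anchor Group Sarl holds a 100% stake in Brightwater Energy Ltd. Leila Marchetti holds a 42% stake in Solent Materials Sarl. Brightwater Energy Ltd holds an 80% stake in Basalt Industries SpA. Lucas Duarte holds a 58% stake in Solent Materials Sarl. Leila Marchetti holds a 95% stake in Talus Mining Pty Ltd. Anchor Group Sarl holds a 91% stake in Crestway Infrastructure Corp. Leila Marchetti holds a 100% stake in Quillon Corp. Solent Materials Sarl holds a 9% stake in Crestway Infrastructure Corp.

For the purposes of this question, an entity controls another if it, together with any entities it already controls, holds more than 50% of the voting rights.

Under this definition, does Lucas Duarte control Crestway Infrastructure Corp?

Lucas holds 58% of Solent, so Lucas controls Solent.
Lucas holds 100% of Anchor, so Lucas controls Anchor.
Anchor and Solent together hold 91% + 9% = 100% of Crestway, so Lucas controls Crestway.

Yes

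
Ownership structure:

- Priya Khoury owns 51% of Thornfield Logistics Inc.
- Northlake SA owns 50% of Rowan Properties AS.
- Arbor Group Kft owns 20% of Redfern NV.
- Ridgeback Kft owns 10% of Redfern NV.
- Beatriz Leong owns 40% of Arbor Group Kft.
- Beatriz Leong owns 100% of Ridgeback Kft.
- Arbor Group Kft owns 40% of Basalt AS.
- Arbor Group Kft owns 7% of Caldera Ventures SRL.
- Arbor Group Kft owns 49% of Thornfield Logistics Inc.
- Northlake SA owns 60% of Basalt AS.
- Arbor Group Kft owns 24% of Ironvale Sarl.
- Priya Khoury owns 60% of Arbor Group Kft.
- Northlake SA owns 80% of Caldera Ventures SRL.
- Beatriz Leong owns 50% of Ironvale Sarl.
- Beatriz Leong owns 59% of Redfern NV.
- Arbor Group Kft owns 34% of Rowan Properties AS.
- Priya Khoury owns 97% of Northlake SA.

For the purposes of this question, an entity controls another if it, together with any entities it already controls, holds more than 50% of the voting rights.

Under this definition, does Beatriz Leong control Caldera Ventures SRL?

Beatriz holds 100% of Ridgeback, so Beatriz controls Ridgeback.
Beatriz and Ridgeback together hold 59% + 10% = 69% of Redfern, so Beatriz controls Redfern.
Neither Beatriz nor any entity Beatriz controls holds any voting interest in Caldera.
So Beatriz does not control Caldera.

No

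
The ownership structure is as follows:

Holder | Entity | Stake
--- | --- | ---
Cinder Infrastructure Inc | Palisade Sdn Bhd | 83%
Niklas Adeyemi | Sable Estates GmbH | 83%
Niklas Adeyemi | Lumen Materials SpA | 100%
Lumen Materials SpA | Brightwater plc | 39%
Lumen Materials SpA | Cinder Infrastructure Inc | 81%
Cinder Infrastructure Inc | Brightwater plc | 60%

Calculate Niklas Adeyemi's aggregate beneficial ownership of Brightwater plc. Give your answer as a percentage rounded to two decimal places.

Niklas reaches Brightwater along 2 paths.
Via Lumen: 100% × 39% = 39%.
Via Lumen → Cinder: 100% × 81% × 60% = 48.6%.
Total: 39% + 48.6% = 87.6%.
Rounded: 87.60%.

87.60%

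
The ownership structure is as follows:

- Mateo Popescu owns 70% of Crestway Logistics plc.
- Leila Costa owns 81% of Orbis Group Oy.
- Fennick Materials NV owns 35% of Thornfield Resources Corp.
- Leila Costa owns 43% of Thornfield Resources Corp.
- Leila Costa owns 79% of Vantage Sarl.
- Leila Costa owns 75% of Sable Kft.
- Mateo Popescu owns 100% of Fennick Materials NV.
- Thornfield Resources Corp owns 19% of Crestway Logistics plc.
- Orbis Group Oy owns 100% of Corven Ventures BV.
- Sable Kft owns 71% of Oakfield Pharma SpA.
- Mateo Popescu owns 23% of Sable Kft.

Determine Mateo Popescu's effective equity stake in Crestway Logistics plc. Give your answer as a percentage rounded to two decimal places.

76.65%

Mateo reaches Crestway along 2 paths.
Direct stake: 70% = 70%.
Via Fennick → Thornfield: 100% × 35% × 19% = 6.65%.
Total: 70% + 6.65% = 76.65%.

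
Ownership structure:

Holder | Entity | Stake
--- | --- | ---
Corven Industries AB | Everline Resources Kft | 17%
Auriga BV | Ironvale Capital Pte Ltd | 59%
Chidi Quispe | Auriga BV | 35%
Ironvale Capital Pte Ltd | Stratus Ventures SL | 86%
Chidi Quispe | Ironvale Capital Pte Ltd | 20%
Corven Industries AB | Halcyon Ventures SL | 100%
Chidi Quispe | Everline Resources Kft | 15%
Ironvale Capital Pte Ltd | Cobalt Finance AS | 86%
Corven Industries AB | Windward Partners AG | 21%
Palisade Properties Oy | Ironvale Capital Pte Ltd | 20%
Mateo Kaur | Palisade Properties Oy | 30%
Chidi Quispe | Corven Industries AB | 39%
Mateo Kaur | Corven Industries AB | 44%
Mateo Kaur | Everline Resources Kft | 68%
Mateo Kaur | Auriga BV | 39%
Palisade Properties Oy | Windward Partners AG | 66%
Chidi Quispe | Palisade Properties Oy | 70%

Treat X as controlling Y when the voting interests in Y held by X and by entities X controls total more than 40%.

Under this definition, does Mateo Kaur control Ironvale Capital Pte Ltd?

Mateo holds 44% of Corven, so Mateo controls Corven.
Mateo and Corven together hold 68% + 17% = 85% of Everline, so Mateo controls Everline.
Corven holds 100% of Halcyon, so Mateo controls Halcyon.
Neither Mateo nor any entity Mateo controls holds any voting interest in Ironvale.
So Mateo does not control Ironvale.

No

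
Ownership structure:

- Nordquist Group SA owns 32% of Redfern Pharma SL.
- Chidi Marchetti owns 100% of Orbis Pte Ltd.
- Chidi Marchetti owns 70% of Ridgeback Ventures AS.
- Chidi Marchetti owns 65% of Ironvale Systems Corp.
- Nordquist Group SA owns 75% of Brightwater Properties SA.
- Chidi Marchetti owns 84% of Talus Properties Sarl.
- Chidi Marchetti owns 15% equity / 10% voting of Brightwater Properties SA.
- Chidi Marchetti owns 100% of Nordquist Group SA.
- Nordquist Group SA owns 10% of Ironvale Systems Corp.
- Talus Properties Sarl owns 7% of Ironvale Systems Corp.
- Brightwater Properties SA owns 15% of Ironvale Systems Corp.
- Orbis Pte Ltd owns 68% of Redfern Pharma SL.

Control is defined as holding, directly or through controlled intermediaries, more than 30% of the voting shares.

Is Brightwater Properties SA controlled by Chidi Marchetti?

Chidi holds 100% of Nordquist, so Chidi controls Nordquist.
Nordquist and Chidi together hold 75% + 10% = 85% of Brightwater, so Chidi controls Brightwater.

Yes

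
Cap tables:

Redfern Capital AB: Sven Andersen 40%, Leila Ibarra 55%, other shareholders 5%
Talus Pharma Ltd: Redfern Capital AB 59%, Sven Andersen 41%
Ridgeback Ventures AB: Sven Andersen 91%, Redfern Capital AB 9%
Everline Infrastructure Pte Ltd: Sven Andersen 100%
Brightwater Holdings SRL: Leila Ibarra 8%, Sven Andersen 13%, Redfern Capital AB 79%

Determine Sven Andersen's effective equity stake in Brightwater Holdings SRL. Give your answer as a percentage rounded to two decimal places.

44.60%

Sven reaches Brightwater along 2 paths.
Direct stake: 13% = 13%.
Via Redfern: 40% × 79% = 31.6%.
Total: 13% + 31.6% = 44.6%.
Rounded: 44.60%.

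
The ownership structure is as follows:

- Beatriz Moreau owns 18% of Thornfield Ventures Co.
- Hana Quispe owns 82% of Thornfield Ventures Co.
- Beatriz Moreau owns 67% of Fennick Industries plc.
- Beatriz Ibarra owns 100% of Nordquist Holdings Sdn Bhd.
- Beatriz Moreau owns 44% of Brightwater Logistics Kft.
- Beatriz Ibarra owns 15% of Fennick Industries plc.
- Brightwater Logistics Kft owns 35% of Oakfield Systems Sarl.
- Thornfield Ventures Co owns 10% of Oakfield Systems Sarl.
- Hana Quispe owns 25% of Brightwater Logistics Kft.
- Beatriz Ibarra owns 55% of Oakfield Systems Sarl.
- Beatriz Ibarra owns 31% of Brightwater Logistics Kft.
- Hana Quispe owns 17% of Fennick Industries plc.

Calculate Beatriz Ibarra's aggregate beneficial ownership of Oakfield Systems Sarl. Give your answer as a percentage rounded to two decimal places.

65.85%

Beatriz Ibarra reaches Oakfield along 2 paths.
Direct stake: 55% = 55%.
Via Brightwater: 31% × 35% = 10.85%.
Total: 55% + 10.85% = 65.85%.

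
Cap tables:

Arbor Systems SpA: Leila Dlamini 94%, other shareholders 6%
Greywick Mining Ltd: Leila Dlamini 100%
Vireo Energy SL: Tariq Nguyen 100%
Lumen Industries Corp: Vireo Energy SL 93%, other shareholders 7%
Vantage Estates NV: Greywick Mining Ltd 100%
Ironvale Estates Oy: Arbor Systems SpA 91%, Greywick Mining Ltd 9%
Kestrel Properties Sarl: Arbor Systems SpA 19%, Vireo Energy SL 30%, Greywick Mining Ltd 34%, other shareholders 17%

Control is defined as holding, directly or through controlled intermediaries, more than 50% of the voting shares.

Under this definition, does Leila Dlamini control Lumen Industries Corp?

Leila holds 94% of Arbor, so Leila controls Arbor.
Leila holds 100% of Greywick, so Leila controls Greywick.
Greywick holds 100% of Vantage, so Leila controls Vantage.
Arbor and Greywick together hold 91% + 9% = 100% of Ironvale, so Leila controls Ironvale.
Arbor and Greywick together hold 19% + 34% = 53% of Kestrel, so Leila controls Kestrel.
Neither Leila nor any entity Leila controls holds any voting interest in Lumen.
So Leila does not control Lumen.

No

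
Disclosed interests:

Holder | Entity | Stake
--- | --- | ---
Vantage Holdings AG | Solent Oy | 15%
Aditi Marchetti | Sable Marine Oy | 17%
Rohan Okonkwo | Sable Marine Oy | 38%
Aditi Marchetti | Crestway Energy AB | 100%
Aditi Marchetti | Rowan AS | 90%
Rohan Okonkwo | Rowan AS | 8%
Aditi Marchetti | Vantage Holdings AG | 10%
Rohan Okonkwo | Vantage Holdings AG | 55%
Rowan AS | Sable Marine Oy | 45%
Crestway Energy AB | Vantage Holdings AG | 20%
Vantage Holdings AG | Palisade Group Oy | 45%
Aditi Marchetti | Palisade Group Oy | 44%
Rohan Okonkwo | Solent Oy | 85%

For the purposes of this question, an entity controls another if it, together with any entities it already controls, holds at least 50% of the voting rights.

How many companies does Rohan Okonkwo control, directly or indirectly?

Rohan holds 55% of Vantage, so Rohan controls Vantage.
Vantage and Rohan together hold 15% + 85% = 100% of Solent, so Rohan controls Solent.
No other company's threshold is met.
Rohan controls 2 companies.

2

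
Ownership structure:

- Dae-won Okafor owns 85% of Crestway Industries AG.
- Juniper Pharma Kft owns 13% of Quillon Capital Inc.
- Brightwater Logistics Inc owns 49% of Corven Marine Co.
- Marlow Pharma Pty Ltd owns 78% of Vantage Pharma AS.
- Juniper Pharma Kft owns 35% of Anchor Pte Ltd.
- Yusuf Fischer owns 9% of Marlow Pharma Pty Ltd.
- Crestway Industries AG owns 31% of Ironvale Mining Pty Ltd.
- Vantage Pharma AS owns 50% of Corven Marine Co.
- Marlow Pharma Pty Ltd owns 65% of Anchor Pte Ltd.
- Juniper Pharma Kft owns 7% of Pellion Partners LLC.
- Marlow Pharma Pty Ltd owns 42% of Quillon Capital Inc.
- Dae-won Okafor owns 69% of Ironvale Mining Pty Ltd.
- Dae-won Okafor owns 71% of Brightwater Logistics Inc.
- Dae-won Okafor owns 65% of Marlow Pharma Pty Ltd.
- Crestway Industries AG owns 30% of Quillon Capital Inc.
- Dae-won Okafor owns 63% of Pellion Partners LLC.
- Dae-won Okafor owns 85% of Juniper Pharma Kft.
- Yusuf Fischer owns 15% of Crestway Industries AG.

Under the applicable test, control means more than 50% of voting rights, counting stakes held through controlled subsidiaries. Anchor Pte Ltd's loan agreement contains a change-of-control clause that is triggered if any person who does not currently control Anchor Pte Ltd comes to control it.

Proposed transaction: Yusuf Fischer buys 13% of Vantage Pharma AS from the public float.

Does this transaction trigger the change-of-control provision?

The purchase changes only Yusuf's holdings, so Yusuf is the only person who could newly come to control Anchor.
Yusuf's largest direct stake is 15% in Crestway, which does not meet the threshold, so Yusuf controls no company.
Neither Yusuf nor any entity Yusuf controls holds any voting interest in Anchor.
So before the transaction, Yusuf does not control Anchor.
After the purchase, Yusuf holds 13% of Vantage directly.
Yusuf's side now holds 13% of Vantage, not > 50%, so Yusuf still does not control Vantage.
After the transaction, neither Yusuf nor any entity Yusuf controls holds a voting interest in Anchor, so Yusuf still does not control it.
No new person acquires control, so the clause is not triggered.

No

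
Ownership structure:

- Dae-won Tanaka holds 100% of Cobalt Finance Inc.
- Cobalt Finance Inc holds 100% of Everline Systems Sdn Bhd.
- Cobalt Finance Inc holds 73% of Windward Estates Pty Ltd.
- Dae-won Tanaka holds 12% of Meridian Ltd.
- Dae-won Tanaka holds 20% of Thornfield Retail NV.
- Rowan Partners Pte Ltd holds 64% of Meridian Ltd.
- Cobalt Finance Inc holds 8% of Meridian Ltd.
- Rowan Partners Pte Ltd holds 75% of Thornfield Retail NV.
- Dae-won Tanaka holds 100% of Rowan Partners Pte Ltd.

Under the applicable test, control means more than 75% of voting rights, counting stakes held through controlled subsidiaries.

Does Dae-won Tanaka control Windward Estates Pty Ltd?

Dae-won holds 100% of Rowan, so Dae-won controls Rowan.
Dae-won holds 100% of Cobalt, so Dae-won controls Cobalt.
Dae-won and Rowan together hold 20% + 75% = 95% of Thornfield, so Dae-won controls Thornfield.
Cobalt and Rowan and Dae-won together hold 8% + 64% + 12% = 84% of Meridian, so Dae-won controls Meridian.
Cobalt holds 100% of Everline, so Dae-won controls Everline.
In Windward, Dae-won's side holds only 73%, not > 75%.
So Dae-won does not control Windward.

No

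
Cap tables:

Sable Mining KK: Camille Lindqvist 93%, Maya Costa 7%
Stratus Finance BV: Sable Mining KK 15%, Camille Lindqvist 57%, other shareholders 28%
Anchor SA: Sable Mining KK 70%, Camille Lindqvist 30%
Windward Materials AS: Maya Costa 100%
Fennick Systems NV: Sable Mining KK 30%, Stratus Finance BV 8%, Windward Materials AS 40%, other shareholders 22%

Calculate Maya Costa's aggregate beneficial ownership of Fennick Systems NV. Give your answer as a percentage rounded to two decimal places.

Maya reaches Fennick along 3 paths.
Via Sable: 7% × 30% = 2.1%.
Via Sable → Stratus: 7% × 15% × 8% = 0.084%.
Via Windward: 100% × 40% = 40%.
Total: 2.1% + 0.084% + 40% = 42.184%.
Rounded: 42.18%.

42.18%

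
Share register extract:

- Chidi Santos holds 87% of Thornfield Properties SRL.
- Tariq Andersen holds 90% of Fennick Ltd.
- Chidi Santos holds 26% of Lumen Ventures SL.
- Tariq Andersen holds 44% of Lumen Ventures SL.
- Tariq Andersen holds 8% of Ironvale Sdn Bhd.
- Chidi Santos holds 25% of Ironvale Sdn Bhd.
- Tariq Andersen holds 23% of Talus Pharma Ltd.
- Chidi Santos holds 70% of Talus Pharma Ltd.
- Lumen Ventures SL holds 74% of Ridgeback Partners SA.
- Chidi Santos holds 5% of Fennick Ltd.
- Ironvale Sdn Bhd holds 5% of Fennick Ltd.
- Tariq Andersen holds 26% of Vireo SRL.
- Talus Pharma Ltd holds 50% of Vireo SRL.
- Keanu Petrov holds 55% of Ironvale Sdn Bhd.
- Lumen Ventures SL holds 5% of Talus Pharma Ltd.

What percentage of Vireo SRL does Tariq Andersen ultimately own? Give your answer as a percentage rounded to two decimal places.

38.60%

Tariq reaches Vireo along 3 paths.
Direct stake: 26% = 26%.
Via Talus: 23% × 50% = 11.5%.
Via Lumen → Talus: 44% × 5% × 50% = 1.1%.
Total: 26% + 11.5% + 1.1% = 38.6%.
Rounded: 38.60%.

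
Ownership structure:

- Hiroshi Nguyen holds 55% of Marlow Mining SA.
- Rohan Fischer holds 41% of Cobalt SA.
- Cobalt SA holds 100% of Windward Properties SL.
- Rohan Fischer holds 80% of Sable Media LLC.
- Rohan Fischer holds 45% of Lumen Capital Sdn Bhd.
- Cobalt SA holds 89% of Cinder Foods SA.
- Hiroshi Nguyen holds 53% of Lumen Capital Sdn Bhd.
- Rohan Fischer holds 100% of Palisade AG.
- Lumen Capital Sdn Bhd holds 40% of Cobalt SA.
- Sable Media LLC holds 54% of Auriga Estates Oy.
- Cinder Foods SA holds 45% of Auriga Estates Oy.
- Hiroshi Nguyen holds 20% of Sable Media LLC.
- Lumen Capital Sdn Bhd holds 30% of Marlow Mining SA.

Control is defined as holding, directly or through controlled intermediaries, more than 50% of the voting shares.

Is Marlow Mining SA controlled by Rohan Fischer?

Rohan holds 80% of Sable, so Rohan controls Sable.
Rohan holds 100% of Palisade, so Rohan controls Palisade.
Sable holds 54% of Auriga, so Rohan controls Auriga.
Neither Rohan nor any entity Rohan controls holds any voting interest in Marlow.
So Rohan does not control Marlow.

No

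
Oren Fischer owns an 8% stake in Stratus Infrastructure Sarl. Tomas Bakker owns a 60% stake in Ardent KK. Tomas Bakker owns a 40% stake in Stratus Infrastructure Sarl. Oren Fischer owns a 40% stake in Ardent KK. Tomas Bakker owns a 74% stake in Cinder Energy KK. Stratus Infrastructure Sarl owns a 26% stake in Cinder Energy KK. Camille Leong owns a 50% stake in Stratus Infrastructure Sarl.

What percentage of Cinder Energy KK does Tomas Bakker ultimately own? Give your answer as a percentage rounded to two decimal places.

Tomas reaches Cinder along 2 paths.
Direct stake: 74% = 74%.
Via Stratus: 40% × 26% = 10.4%.
Total: 74% + 10.4% = 84.4%.
Rounded: 84.40%.

84.40%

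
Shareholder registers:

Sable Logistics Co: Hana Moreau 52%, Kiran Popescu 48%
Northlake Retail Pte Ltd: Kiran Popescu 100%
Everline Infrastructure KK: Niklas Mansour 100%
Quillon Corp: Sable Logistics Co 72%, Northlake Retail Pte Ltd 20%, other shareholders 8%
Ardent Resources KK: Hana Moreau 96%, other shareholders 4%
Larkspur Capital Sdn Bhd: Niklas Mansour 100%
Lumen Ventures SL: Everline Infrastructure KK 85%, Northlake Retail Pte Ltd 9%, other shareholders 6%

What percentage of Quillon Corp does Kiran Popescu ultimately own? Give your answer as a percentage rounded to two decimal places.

54.56%

Kiran reaches Quillon along 2 paths.
Via Sable: 48% × 72% = 34.56%.
Via Northlake: 100% × 20% = 20%.
Total: 34.56% + 20% = 54.56%.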